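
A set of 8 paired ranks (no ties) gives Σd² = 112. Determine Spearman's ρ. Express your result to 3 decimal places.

ρ = 1 − 6Σd² / [n(n²−1)] = 1 − 6×112 / (8×63)
  = 1 − 672/504 = 1 − 1.3333 ≈ -0.333

-0.333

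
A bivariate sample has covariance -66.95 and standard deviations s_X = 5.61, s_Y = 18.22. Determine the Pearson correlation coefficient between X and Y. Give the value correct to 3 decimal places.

r = Cov(X,Y) / (s_X · s_Y) = -66.95 / (5.61 × 18.22)
  = -66.95 / 102.2142 ≈ -0.655

-0.655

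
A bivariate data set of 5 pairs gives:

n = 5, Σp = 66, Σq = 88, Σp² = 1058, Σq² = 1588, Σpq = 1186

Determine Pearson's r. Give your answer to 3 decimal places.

r = (nΣpq − ΣpΣq) / √[(nΣp² − (Σp)²)(nΣq² − (Σq)²)]
Numerator: 5×1186 − 66×88 = 122
Denominator: √[(5290 − 4356)(7940 − 7744)] = √[934 × 196] = 427.8598
r = 122 / 427.8598 ≈ 0.285

0.285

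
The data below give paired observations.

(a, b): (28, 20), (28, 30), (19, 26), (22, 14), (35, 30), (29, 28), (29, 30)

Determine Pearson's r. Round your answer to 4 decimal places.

0.5303

n = 7, Σa = 190, Σb = 178, Σa² = 5320, Σb² = 4756, Σab = 4934
nΣab − ΣaΣb = 34538 − 33820 = 718
nΣa² − (Σa)² = 37240 − 36100 = 1140; nΣb² − (Σb)² = 33292 − 31684 = 1608
r = 718 / √(1140 × 1608) = 718 / 1353.9276 ≈ 0.5303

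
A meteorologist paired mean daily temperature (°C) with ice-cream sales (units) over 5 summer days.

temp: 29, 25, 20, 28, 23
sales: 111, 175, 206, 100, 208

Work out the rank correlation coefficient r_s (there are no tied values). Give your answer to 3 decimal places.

Rank temp: 5, 3, 1, 4, 2
Rank sales: 2, 3, 4, 1, 5
d = rank(temp) − rank(sales): 3, 0, -3, 3, -3; Σd² = 36
ρ = 1 − 6Σd² / [n(n²−1)] = 1 − 6×36 / (5×24) = 1 − 216/120 ≈ -0.800

-0.800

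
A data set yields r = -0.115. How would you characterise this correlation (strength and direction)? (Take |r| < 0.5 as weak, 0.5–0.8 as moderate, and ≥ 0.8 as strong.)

weak negative

r = -0.115 < 0 so the relationship is negative.
|r| = 0.115, which falls in the weak range.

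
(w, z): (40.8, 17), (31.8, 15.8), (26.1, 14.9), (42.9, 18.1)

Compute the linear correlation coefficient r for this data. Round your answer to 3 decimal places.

0.976

n = 4, Σw = 141.6, Σz = 65.8, Σw² = 5197.5, Σz² = 1088.26, Σwz = 2361.42
nΣwz − ΣwΣz = 9445.68 − 9317.28 = 128.4
nΣw² − (Σw)² = 20790 − 20050.56 = 739.44; nΣz² − (Σz)² = 4353.04 − 4329.64 = 23.4
r = 128.4 / √(739.44 × 23.4) = 128.4 / 131.5405 ≈ 0.976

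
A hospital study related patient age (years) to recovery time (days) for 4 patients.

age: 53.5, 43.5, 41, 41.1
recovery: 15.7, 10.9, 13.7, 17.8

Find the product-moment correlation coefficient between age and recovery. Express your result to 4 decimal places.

0.1138

n = 4, Σx = 179.1, Σy = 58.1, Σx² = 8124.71, Σy² = 869.83, Σxy = 2607.38
nΣxy − ΣxΣy = 10429.52 − 10405.71 = 23.81
nΣx² − (Σx)² = 32498.84 − 32076.81 = 422.03; nΣy² − (Σy)² = 3479.32 − 3375.61 = 103.71
r = 23.81 / √(422.03 × 103.71) = 23.81 / 209.2098 ≈ 0.1138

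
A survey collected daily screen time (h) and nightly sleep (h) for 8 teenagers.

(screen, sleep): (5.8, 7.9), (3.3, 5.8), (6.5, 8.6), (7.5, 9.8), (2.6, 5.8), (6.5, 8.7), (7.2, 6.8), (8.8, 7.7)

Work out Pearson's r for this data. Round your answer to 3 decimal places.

0.695

n = 8, Σx = 48.2, Σy = 61.1, Σx² = 321.32, Σy² = 480.91, Σxy = 382.71
nΣxy − ΣxΣy = 3061.68 − 2945.02 = 116.66
nΣx² − (Σx)² = 2570.56 − 2323.24 = 247.32; nΣy² − (Σy)² = 3847.28 − 3733.21 = 114.07
r = 116.66 / √(247.32 × 114.07) = 116.66 / 167.9637 ≈ 0.695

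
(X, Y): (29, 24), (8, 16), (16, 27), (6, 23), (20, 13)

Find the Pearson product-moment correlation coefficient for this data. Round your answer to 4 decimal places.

0.1216

n = 5, ΣX = 79, ΣY = 103, ΣX² = 1597, ΣY² = 2259, ΣXY = 1654
nΣXY − ΣXΣY = 8270 − 8137 = 133
nΣX² − (ΣX)² = 7985 − 6241 = 1744; nΣY² − (ΣY)² = 11295 − 10609 = 686
r = 133 / √(1744 × 686) = 133 / 1093.7934 ≈ 0.1216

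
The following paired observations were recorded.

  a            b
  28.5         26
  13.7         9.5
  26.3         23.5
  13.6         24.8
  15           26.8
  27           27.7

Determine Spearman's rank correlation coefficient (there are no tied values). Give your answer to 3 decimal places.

Rank a: 6, 2, 4, 1, 3, 5
Rank b: 4, 1, 2, 3, 5, 6
d = rank(a) − rank(b): 2, 1, 2, -2, -2, -1; Σd² = 18
ρ = 1 − 6Σd² / [n(n²−1)] = 1 − 6×18 / (6×35) = 1 − 108/210 ≈ 0.486

0.486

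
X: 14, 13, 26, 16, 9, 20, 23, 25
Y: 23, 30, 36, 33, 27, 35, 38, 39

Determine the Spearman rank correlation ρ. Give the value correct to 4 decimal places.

0.8571

Rank X: 3, 2, 8, 4, 1, 5, 6, 7
Rank Y: 1, 3, 6, 4, 2, 5, 7, 8
d = rank(X) − rank(Y): 2, -1, 2, 0, -1, 0, -1, -1; Σd² = 12
ρ = 1 − 6Σd² / [n(n²−1)] = 1 − 6×12 / (8×63) = 1 − 72/504 ≈ 0.8571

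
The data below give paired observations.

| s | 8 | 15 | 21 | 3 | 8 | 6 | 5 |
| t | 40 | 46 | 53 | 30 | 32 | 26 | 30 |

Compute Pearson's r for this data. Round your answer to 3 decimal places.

n = 7, Σs = 66, Σt = 257, Σs² = 864, Σt² = 10025, Σst = 2775
nΣst − ΣsΣt = 19425 − 16962 = 2463
nΣs² − (Σs)² = 6048 − 4356 = 1692; nΣt² − (Σt)² = 70175 − 66049 = 4126
r = 2463 / √(1692 × 4126) = 2463 / 2642.1945 ≈ 0.932

0.932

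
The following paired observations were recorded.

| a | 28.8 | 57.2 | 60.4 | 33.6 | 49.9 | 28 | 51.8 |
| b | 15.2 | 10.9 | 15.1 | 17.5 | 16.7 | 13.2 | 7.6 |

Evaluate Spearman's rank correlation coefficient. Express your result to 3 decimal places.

-0.321

Rank a: 2, 6, 7, 3, 4, 1, 5
Rank b: 5, 2, 4, 7, 6, 3, 1
d = rank(a) − rank(b): -3, 4, 3, -4, -2, -2, 4; Σd² = 74
ρ = 1 − 6Σd² / [n(n²−1)] = 1 − 6×74 / (7×48) = 1 − 444/336 ≈ -0.321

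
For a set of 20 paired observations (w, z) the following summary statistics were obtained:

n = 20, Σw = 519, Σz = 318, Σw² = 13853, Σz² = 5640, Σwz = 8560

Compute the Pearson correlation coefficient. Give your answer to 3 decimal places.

0.649

r = (nΣwz − ΣwΣz) / √[(nΣw² − (Σw)²)(nΣz² − (Σz)²)]
Numerator: 20×8560 − 519×318 = 6158
Denominator: √[(277060 − 269361)(112800 − 101124)] = √[7699 × 11676] = 9481.2195
r = 6158 / 9481.2195 ≈ 0.649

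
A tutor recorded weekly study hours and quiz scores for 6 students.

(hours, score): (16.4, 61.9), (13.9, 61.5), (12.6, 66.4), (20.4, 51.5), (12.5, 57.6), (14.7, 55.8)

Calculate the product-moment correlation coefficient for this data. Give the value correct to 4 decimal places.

-0.6719

n = 6, Σx = 90.5, Σy = 354.7, Σx² = 1409.43, Σy² = 21106.47, Σxy = 5297.51
nΣxy − ΣxΣy = 31785.06 − 32100.35 = -315.29
nΣx² − (Σx)² = 8456.58 − 8190.25 = 266.33; nΣy² − (Σy)² = 126638.82 − 125812.09 = 826.73
r = -315.29 / √(266.33 × 826.73) = -315.29 / 469.2366 ≈ -0.6719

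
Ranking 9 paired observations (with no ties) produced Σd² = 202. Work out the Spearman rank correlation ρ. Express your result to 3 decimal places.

ρ = 1 − 6Σd² / [n(n²−1)] = 1 − 6×202 / (9×80)
  = 1 − 1212/720 = 1 − 1.6833 ≈ -0.683

-0.683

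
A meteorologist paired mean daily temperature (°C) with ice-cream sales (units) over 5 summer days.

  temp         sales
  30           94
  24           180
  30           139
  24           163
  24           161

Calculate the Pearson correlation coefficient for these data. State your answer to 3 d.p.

n = 5, Σx = 132, Σy = 737, Σx² = 3528, Σy² = 113047, Σxy = 19086
nΣxy − ΣxΣy = 95430 − 97284 = -1854
nΣx² − (Σx)² = 17640 − 17424 = 216; nΣy² − (Σy)² = 565235 − 543169 = 22066
r = -1854 / √(216 × 22066) = -1854 / 2183.1757 ≈ -0.849

-0.849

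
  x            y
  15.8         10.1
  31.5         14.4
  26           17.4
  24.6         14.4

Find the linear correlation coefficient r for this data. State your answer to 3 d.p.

n = 4, Σx = 97.9, Σy = 56.3, Σx² = 2523.05, Σy² = 819.49, Σxy = 1419.82
nΣxy − ΣxΣy = 5679.28 − 5511.77 = 167.51
nΣx² − (Σx)² = 10092.2 − 9584.41 = 507.79; nΣy² − (Σy)² = 3277.96 − 3169.69 = 108.27
r = 167.51 / √(507.79 × 108.27) = 167.51 / 234.4748 ≈ 0.714

0.714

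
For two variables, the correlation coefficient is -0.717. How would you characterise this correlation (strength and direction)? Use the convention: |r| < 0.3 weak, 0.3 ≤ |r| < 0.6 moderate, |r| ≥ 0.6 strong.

strong negative

r = -0.717 < 0 so the relationship is negative.
|r| = 0.717, which falls in the strong range.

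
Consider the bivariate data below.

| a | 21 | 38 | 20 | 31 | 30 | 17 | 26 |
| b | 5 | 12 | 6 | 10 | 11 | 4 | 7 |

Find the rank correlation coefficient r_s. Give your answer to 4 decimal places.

Rank a: 3, 7, 2, 6, 5, 1, 4
Rank b: 2, 7, 3, 5, 6, 1, 4
d = rank(a) − rank(b): 1, 0, -1, 1, -1, 0, 0; Σd² = 4
ρ = 1 − 6Σd² / [n(n²−1)] = 1 − 6×4 / (7×48) = 1 − 24/336 ≈ 0.9286

0.9286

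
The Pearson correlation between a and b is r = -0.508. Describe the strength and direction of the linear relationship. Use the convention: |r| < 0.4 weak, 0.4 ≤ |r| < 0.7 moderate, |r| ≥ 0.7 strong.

r = -0.508 < 0 so the relationship is negative.
|r| = 0.508, which falls in the moderate range.

moderate negative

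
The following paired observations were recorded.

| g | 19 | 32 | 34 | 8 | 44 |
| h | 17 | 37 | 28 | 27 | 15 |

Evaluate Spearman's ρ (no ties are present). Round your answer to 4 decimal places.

-0.2000

Rank g: 2, 3, 4, 1, 5
Rank h: 2, 5, 4, 3, 1
d = rank(g) − rank(h): 0, -2, 0, -2, 4; Σd² = 24
ρ = 1 − 6Σd² / [n(n²−1)] = 1 − 6×24 / (5×24) = 1 − 144/120 ≈ -0.2000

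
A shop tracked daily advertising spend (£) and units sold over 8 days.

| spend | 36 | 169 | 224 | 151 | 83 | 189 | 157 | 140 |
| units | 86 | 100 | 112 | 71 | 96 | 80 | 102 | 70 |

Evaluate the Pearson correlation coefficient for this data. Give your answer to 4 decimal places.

0.2717

n = 8, Σx = 1149, Σy = 717, Σx² = 189693, Σy² = 65901, Σxy = 104707
nΣxy − ΣxΣy = 837656 − 823833 = 13823
nΣx² − (Σx)² = 1517544 − 1320201 = 197343; nΣy² − (Σy)² = 527208 − 514089 = 13119
r = 13823 / √(197343 × 13119) = 13823 / 50881.6550 ≈ 0.2717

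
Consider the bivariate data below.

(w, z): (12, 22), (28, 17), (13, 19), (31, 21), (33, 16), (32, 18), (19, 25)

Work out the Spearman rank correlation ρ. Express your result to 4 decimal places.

-0.6786

Rank w: 1, 4, 2, 5, 7, 6, 3
Rank z: 6, 2, 4, 5, 1, 3, 7
d = rank(w) − rank(z): -5, 2, -2, 0, 6, 3, -4; Σd² = 94
ρ = 1 − 6Σd² / [n(n²−1)] = 1 − 6×94 / (7×48) = 1 − 564/336 ≈ -0.6786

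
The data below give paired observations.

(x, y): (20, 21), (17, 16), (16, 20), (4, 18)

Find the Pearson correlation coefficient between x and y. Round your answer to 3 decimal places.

0.326

n = 4, Σx = 57, Σy = 75, Σx² = 961, Σy² = 1421, Σxy = 1084
nΣxy − ΣxΣy = 4336 − 4275 = 61
nΣx² − (Σx)² = 3844 − 3249 = 595; nΣy² − (Σy)² = 5684 − 5625 = 59
r = 61 / √(595 × 59) = 61 / 187.3633 ≈ 0.326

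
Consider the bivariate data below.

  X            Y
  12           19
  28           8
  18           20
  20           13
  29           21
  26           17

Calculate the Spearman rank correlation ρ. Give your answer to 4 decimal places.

Rank X: 1, 5, 2, 3, 6, 4
Rank Y: 4, 1, 5, 2, 6, 3
d = rank(X) − rank(Y): -3, 4, -3, 1, 0, 1; Σd² = 36
ρ = 1 − 6Σd² / [n(n²−1)] = 1 − 6×36 / (6×35) = 1 − 216/210 ≈ -0.0286

-0.0286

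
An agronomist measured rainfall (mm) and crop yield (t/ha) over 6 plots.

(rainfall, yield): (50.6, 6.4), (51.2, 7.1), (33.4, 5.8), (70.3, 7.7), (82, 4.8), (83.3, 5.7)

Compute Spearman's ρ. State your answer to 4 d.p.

Rank rainfall: 2, 3, 1, 4, 5, 6
Rank yield: 4, 5, 3, 6, 1, 2
d = rank(rainfall) − rank(yield): -2, -2, -2, -2, 4, 4; Σd² = 48
ρ = 1 − 6Σd² / [n(n²−1)] = 1 − 6×48 / (6×35) = 1 − 288/210 ≈ -0.3714

-0.3714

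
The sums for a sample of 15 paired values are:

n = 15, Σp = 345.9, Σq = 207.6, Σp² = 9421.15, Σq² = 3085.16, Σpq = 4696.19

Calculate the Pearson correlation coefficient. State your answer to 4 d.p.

r = (nΣpq − ΣpΣq) / √[(nΣp² − (Σp)²)(nΣq² − (Σq)²)]
Numerator: 15×4696.19 − 345.9×207.6 = -1365.99
Denominator: √[(141317.25 − 119646.81)(46277.4 − 43097.76)] = √[21670.44 × 3179.64] = 8300.8552
r = -1365.99 / 8300.8552 ≈ -0.1646

-0.1646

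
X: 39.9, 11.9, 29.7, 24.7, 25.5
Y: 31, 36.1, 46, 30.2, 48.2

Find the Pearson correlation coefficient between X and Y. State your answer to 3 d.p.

-0.108

n = 5, ΣX = 131.7, ΣY = 191.5, ΣX² = 3876.05, ΣY² = 7615.49, ΣXY = 5007.73
nΣXY − ΣXΣY = 25038.65 − 25220.55 = -181.9
nΣX² − (ΣX)² = 19380.25 − 17344.89 = 2035.36; nΣY² − (ΣY)² = 38077.45 − 36672.25 = 1405.2
r = -181.9 / √(2035.36 × 1405.2) = -181.9 / 1691.1794 ≈ -0.108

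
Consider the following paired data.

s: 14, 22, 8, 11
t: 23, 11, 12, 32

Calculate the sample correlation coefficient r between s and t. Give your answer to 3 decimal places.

n = 4, Σs = 55, Σt = 78, Σs² = 865, Σt² = 1818, Σst = 1012
nΣst − ΣsΣt = 4048 − 4290 = -242
nΣs² − (Σs)² = 3460 − 3025 = 435; nΣt² − (Σt)² = 7272 − 6084 = 1188
r = -242 / √(435 × 1188) = -242 / 718.8741 ≈ -0.337

-0.337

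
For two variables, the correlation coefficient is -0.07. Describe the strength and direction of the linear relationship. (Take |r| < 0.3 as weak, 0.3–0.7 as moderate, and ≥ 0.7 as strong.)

weak negative

r = -0.07 < 0 so the relationship is negative.
|r| = 0.07, which falls in the weak range.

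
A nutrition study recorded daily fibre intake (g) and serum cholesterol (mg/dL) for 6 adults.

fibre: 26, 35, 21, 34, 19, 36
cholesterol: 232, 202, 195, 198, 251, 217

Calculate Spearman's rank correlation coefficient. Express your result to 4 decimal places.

-0.2000

Rank fibre: 3, 5, 2, 4, 1, 6
Rank cholesterol: 5, 3, 1, 2, 6, 4
d = rank(fibre) − rank(cholesterol): -2, 2, 1, 2, -5, 2; Σd² = 42
ρ = 1 − 6Σd² / [n(n²−1)] = 1 − 6×42 / (6×35) = 1 − 252/210 ≈ -0.2000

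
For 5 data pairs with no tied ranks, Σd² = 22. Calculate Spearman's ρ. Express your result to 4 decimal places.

ρ = 1 − 6Σd² / [n(n²−1)] = 1 − 6×22 / (5×24)
  = 1 − 132/120 = 1 − 1.10000 ≈ -0.1000

-0.1000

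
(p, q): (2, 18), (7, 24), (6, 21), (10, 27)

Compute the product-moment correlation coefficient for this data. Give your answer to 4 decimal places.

0.9768

n = 4, Σp = 25, Σq = 90, Σp² = 189, Σq² = 2070, Σpq = 600
nΣpq − ΣpΣq = 2400 − 2250 = 150
nΣp² − (Σp)² = 756 − 625 = 131; nΣq² − (Σq)² = 8280 − 8100 = 180
r = 150 / √(131 × 180) = 150 / 153.5578 ≈ 0.9768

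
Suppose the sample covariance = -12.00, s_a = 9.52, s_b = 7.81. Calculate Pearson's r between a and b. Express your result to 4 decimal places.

r = Cov(a,b) / (s_a · s_b) = -12.00 / (9.52 × 7.81)
  = -12.00 / 74.3512 ≈ -0.1614

-0.1614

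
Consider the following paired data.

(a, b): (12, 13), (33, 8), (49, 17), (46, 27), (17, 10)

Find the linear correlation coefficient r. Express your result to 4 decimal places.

n = 5, Σa = 157, Σb = 75, Σa² = 6039, Σb² = 1351, Σab = 2665
nΣab − ΣaΣb = 13325 − 11775 = 1550
nΣa² − (Σa)² = 30195 − 24649 = 5546; nΣb² − (Σb)² = 6755 − 5625 = 1130
r = 1550 / √(5546 × 1130) = 1550 / 2503.3937 ≈ 0.6192

0.6192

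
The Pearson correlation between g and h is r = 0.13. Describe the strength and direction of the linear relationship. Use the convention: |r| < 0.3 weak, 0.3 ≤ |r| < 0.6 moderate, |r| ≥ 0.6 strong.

weak positive

r = 0.13 > 0 so the relationship is positive.
|r| = 0.13, which falls in the weak range.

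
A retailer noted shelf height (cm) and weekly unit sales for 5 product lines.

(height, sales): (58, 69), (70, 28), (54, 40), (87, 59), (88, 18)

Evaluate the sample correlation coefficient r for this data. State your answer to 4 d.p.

-0.3287

n = 5, Σx = 357, Σy = 214, Σx² = 26493, Σy² = 10950, Σxy = 14839
nΣxy − ΣxΣy = 74195 − 76398 = -2203
nΣx² − (Σx)² = 132465 − 127449 = 5016; nΣy² − (Σy)² = 54750 − 45796 = 8954
r = -2203 / √(5016 × 8954) = -2203 / 6701.7359 ≈ -0.3287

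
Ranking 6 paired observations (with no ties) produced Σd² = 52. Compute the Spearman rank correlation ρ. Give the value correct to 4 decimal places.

-0.4857

ρ = 1 − 6Σd² / [n(n²−1)] = 1 − 6×52 / (6×35)
  = 1 − 312/210 = 1 − 1.48571 ≈ -0.4857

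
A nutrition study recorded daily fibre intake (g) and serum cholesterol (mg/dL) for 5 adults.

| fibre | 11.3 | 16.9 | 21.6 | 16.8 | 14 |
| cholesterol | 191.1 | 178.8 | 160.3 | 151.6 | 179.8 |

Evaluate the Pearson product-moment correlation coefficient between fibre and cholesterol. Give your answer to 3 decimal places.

-0.738

n = 5, Σx = 80.6, Σy = 861.6, Σx² = 1358.1, Σy² = 149495.34, Σxy = 13707.71
nΣxy − ΣxΣy = 68538.55 − 69444.96 = -906.41
nΣx² − (Σx)² = 6790.5 − 6496.36 = 294.14; nΣy² − (Σy)² = 747476.7 − 742354.56 = 5122.14
r = -906.41 / √(294.14 × 5122.14) = -906.41 / 1227.4470 ≈ -0.738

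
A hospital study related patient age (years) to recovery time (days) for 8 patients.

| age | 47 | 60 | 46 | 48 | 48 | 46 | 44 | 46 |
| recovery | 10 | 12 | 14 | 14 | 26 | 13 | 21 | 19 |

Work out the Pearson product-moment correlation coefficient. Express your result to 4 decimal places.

-0.3104

n = 8, Σx = 385, Σy = 129, Σx² = 18701, Σy² = 2283, Σxy = 6150
nΣxy − ΣxΣy = 49200 − 49665 = -465
nΣx² − (Σx)² = 149608 − 148225 = 1383; nΣy² − (Σy)² = 18264 − 16641 = 1623
r = -465 / √(1383 × 1623) = -465 / 1498.2019 ≈ -0.3104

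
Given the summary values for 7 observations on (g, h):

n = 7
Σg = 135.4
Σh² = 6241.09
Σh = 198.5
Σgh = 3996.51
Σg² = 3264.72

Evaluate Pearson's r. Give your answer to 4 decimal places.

r = (nΣgh − ΣgΣh) / √[(nΣg² − (Σg)²)(nΣh² − (Σh)²)]
Numerator: 7×3996.51 − 135.4×198.5 = 1098.67
Denominator: √[(22853.04 − 18333.16)(43687.63 − 39402.25)] = √[4519.88 × 4285.38] = 4401.0684
r = 1098.67 / 4401.0684 ≈ 0.2496

0.2496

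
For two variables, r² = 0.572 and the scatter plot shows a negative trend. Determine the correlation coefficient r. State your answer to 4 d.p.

|r| = √0.572 = 0.7563
The association is negative, so r = −0.7563.

-0.7563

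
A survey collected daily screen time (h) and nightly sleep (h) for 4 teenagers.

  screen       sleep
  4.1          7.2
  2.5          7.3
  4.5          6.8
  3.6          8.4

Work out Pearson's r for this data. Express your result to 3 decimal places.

n = 4, Σx = 14.7, Σy = 29.7, Σx² = 56.27, Σy² = 221.93, Σxy = 108.61
nΣxy − ΣxΣy = 434.44 − 436.59 = -2.15
nΣx² − (Σx)² = 225.08 − 216.09 = 8.99; nΣy² − (Σy)² = 887.72 − 882.09 = 5.63
r = -2.15 / √(8.99 × 5.63) = -2.15 / 7.1143 ≈ -0.302

-0.302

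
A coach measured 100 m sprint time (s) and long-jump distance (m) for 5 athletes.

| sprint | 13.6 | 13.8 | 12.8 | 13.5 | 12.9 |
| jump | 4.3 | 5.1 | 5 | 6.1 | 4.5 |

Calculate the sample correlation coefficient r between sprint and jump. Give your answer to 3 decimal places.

n = 5, Σx = 66.6, Σy = 25, Σx² = 887.9, Σy² = 126.96, Σxy = 333.26
nΣxy − ΣxΣy = 1666.3 − 1665 = 1.3
nΣx² − (Σx)² = 4439.5 − 4435.56 = 3.94; nΣy² − (Σy)² = 634.8 − 625 = 9.8
r = 1.3 / √(3.94 × 9.8) = 1.3 / 6.2139 ≈ 0.209

0.209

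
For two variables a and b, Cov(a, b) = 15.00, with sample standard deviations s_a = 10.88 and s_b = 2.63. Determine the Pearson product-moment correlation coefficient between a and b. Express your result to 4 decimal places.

0.5242

r = Cov(a,b) / (s_a · s_b) = 15.00 / (10.88 × 2.63)
  = 15.00 / 28.6144 ≈ 0.5242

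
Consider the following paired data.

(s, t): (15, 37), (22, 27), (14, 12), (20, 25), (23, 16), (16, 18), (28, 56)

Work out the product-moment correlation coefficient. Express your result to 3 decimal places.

0.601

n = 7, Σs = 138, Σt = 191, Σs² = 2874, Σt² = 6583, Σst = 4041
nΣst − ΣsΣt = 28287 − 26358 = 1929
nΣs² − (Σs)² = 20118 − 19044 = 1074; nΣt² − (Σt)² = 46081 − 36481 = 9600
r = 1929 / √(1074 × 9600) = 1929 / 3210.9812 ≈ 0.601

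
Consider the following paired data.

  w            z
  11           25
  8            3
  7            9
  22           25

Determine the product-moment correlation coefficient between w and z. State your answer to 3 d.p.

n = 4, Σw = 48, Σz = 62, Σw² = 718, Σz² = 1340, Σwz = 912
nΣwz − ΣwΣz = 3648 − 2976 = 672
nΣw² − (Σw)² = 2872 − 2304 = 568; nΣz² − (Σz)² = 5360 − 3844 = 1516
r = 672 / √(568 × 1516) = 672 / 927.9483 ≈ 0.724

0.724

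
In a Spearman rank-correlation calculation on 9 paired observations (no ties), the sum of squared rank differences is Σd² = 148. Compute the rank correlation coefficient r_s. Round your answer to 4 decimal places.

-0.2333

ρ = 1 − 6Σd² / [n(n²−1)] = 1 − 6×148 / (9×80)
  = 1 − 888/720 = 1 − 1.23333 ≈ -0.2333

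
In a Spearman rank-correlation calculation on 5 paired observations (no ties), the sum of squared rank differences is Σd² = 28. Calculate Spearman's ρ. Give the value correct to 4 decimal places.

ρ = 1 − 6Σd² / [n(n²−1)] = 1 − 6×28 / (5×24)
  = 1 − 168/120 = 1 − 1.40000 ≈ -0.4000

-0.4000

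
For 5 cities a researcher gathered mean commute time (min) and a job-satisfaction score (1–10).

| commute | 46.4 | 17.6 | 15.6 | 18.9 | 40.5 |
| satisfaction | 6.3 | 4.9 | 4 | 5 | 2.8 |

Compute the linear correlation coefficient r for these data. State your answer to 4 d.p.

0.1258

n = 5, Σx = 139, Σy = 23, Σx² = 4703.54, Σy² = 112.54, Σxy = 648.86
nΣxy − ΣxΣy = 3244.3 − 3197 = 47.3
nΣx² − (Σx)² = 23517.7 − 19321 = 4196.7; nΣy² − (Σy)² = 562.7 − 529 = 33.7
r = 47.3 / √(4196.7 × 33.7) = 47.3 / 376.0702 ≈ 0.1258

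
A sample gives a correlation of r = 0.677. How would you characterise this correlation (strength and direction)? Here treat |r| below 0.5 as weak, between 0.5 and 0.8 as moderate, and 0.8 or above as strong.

r = 0.677 > 0 so the relationship is positive.
|r| = 0.677, which falls in the moderate range.

moderate positive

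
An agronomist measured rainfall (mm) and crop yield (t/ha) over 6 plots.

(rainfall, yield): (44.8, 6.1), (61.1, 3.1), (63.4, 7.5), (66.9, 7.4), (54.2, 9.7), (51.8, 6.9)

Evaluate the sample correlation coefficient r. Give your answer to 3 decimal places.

-0.054

n = 6, Σx = 342.2, Σy = 40.7, Σx² = 19856.3, Σy² = 299.53, Σxy = 2316.41
nΣxy − ΣxΣy = 13898.46 − 13927.54 = -29.08
nΣx² − (Σx)² = 119137.8 − 117100.84 = 2036.96; nΣy² − (Σy)² = 1797.18 − 1656.49 = 140.69
r = -29.08 / √(2036.96 × 140.69) = -29.08 / 535.3316 ≈ -0.054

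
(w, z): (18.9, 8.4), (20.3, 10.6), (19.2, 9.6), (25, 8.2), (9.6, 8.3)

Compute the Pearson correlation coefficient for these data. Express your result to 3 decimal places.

0.174

n = 5, Σw = 93, Σz = 45.1, Σw² = 1855.1, Σz² = 411.21, Σwz = 842.94
nΣwz − ΣwΣz = 4214.7 − 4194.3 = 20.4
nΣw² − (Σw)² = 9275.5 − 8649 = 626.5; nΣz² − (Σz)² = 2056.05 − 2034.01 = 22.04
r = 20.4 / √(626.5 × 22.04) = 20.4 / 117.5077 ≈ 0.174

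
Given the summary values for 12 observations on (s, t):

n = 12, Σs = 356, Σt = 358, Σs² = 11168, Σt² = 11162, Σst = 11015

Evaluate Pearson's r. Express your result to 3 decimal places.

r = (nΣst − ΣsΣt) / √[(nΣs² − (Σs)²)(nΣt² − (Σt)²)]
Numerator: 12×11015 − 356×358 = 4732
Denominator: √[(134016 − 126736)(133944 − 128164)] = √[7280 × 5780] = 6486.7866
r = 4732 / 6486.7866 ≈ 0.729

0.729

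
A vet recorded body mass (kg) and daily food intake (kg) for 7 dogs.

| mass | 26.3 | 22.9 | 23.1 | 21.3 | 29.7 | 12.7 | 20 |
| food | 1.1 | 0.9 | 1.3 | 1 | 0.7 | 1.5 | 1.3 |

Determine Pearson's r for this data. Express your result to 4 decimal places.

-0.8147

n = 7, Σx = 156, Σy = 7.8, Σx² = 3646.78, Σy² = 9.14, Σxy = 166.71
nΣxy − ΣxΣy = 1166.97 − 1216.8 = -49.83
nΣx² − (Σx)² = 25527.46 − 24336 = 1191.46; nΣy² − (Σy)² = 63.98 − 60.84 = 3.14
r = -49.83 / √(1191.46 × 3.14) = -49.83 / 61.1652 ≈ -0.8147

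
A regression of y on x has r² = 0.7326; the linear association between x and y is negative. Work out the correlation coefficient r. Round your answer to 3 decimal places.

-0.856

|r| = √0.7326 = 0.856
The association is negative, so r = −0.856.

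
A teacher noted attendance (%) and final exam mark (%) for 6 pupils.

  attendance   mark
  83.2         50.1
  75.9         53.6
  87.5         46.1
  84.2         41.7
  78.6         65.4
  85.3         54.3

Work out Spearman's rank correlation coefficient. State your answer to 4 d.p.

-0.4286

Rank attendance: 3, 1, 6, 4, 2, 5
Rank mark: 3, 4, 2, 1, 6, 5
d = rank(attendance) − rank(mark): 0, -3, 4, 3, -4, 0; Σd² = 50
ρ = 1 − 6Σd² / [n(n²−1)] = 1 − 6×50 / (6×35) = 1 − 300/210 ≈ -0.4286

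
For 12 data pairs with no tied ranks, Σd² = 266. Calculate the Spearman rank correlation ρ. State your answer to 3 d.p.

0.070

ρ = 1 − 6Σd² / [n(n²−1)] = 1 − 6×266 / (12×143)
  = 1 − 1596/1716 = 1 − 0.9301 ≈ 0.070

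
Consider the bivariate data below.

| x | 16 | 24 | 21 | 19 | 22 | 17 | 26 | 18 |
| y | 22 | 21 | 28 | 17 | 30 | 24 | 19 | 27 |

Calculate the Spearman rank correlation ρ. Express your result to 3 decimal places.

-0.143

Rank x: 1, 7, 5, 4, 6, 2, 8, 3
Rank y: 4, 3, 7, 1, 8, 5, 2, 6
d = rank(x) − rank(y): -3, 4, -2, 3, -2, -3, 6, -3; Σd² = 96
ρ = 1 − 6Σd² / [n(n²−1)] = 1 − 6×96 / (8×63) = 1 − 576/504 ≈ -0.143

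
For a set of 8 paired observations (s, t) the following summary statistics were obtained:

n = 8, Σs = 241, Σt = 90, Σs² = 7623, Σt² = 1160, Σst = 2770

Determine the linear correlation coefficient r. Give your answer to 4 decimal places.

r = (nΣst − ΣsΣt) / √[(nΣs² − (Σs)²)(nΣt² − (Σt)²)]
Numerator: 8×2770 − 241×90 = 470
Denominator: √[(60984 − 58081)(9280 − 8100)] = √[2903 × 1180] = 1850.8214
r = 470 / 1850.8214 ≈ 0.2539

0.2539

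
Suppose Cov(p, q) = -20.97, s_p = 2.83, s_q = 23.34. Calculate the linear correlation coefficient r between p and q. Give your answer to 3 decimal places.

-0.317

r = Cov(p,q) / (s_p · s_q) = -20.97 / (2.83 × 23.34)
  = -20.97 / 66.0522 ≈ -0.317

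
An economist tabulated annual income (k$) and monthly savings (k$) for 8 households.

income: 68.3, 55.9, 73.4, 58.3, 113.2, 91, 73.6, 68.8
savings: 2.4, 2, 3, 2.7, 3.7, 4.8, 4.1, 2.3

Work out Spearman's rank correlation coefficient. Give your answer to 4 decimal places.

0.8333

Rank income: 3, 1, 5, 2, 8, 7, 6, 4
Rank savings: 3, 1, 5, 4, 6, 8, 7, 2
d = rank(income) − rank(savings): 0, 0, 0, -2, 2, -1, -1, 2; Σd² = 14
ρ = 1 − 6Σd² / [n(n²−1)] = 1 − 6×14 / (8×63) = 1 − 84/504 ≈ 0.8333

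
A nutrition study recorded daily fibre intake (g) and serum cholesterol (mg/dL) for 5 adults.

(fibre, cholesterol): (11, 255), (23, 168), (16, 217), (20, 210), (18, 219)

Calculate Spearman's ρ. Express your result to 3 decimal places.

Rank fibre: 1, 5, 2, 4, 3
Rank cholesterol: 5, 1, 3, 2, 4
d = rank(fibre) − rank(cholesterol): -4, 4, -1, 2, -1; Σd² = 38
ρ = 1 − 6Σd² / [n(n²−1)] = 1 − 6×38 / (5×24) = 1 − 228/120 ≈ -0.900

-0.900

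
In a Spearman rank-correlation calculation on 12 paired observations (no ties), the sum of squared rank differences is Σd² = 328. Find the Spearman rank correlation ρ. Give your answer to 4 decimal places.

-0.1469

ρ = 1 − 6Σd² / [n(n²−1)] = 1 − 6×328 / (12×143)
  = 1 − 1968/1716 = 1 − 1.14685 ≈ -0.1469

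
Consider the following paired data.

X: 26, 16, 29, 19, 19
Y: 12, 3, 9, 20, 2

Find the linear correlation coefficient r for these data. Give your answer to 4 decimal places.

0.2266

n = 5, ΣX = 109, ΣY = 46, ΣX² = 2495, ΣY² = 638, ΣXY = 1039
nΣXY − ΣXΣY = 5195 − 5014 = 181
nΣX² − (ΣX)² = 12475 − 11881 = 594; nΣY² − (ΣY)² = 3190 − 2116 = 1074
r = 181 / √(594 × 1074) = 181 / 798.7215 ≈ 0.2266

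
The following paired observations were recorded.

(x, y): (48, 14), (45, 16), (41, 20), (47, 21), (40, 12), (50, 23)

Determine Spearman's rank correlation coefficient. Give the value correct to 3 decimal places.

0.600

Rank x: 5, 3, 2, 4, 1, 6
Rank y: 2, 3, 4, 5, 1, 6
d = rank(x) − rank(y): 3, 0, -2, -1, 0, 0; Σd² = 14
ρ = 1 − 6Σd² / [n(n²−1)] = 1 − 6×14 / (6×35) = 1 − 84/210 ≈ 0.600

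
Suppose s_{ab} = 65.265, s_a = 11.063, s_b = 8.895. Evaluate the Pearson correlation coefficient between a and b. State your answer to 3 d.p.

r = Cov(a,b) / (s_a · s_b) = 65.265 / (11.063 × 8.895)
  = 65.265 / 98.4054 ≈ 0.663

0.663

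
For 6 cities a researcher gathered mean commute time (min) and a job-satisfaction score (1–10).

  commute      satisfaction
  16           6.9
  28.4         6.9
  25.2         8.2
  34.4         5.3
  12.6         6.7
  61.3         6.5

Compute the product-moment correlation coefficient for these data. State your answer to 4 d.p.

n = 6, Σx = 177.9, Σy = 40.5, Σx² = 6797.41, Σy² = 277.69, Σxy = 1178.19
nΣxy − ΣxΣy = 7069.14 − 7204.95 = -135.81
nΣx² − (Σx)² = 40784.46 − 31648.41 = 9136.05; nΣy² − (Σy)² = 1666.14 − 1640.25 = 25.89
r = -135.81 / √(9136.05 × 25.89) = -135.81 / 486.3459 ≈ -0.2792

-0.2792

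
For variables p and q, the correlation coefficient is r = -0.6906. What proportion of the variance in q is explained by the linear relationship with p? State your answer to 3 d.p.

r² = (-0.6906)² = 0.477

0.477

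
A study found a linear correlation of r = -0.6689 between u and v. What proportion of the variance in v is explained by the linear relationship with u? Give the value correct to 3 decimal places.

0.447

r² = (-0.6689)² = 0.447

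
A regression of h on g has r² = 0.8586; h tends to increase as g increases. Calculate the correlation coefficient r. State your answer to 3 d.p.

0.927

|r| = √0.8586 = 0.927
The association is positive, so r = 0.927.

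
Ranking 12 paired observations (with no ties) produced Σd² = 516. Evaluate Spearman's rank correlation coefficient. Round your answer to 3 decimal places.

-0.804

ρ = 1 − 6Σd² / [n(n²−1)] = 1 − 6×516 / (12×143)
  = 1 − 3096/1716 = 1 − 1.8042 ≈ -0.804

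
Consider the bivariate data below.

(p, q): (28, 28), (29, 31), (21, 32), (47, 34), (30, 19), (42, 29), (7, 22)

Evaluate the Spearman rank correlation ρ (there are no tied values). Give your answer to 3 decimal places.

0.321

Rank p: 3, 4, 2, 7, 5, 6, 1
Rank q: 3, 5, 6, 7, 1, 4, 2
d = rank(p) − rank(q): 0, -1, -4, 0, 4, 2, -1; Σd² = 38
ρ = 1 − 6Σd² / [n(n²−1)] = 1 − 6×38 / (7×48) = 1 − 228/336 ≈ 0.321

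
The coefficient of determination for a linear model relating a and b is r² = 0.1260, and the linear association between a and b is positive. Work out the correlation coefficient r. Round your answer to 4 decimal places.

|r| = √0.1260 = 0.3550
The association is positive, so r = 0.3550.

0.3550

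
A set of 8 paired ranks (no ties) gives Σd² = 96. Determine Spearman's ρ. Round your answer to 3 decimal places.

ρ = 1 − 6Σd² / [n(n²−1)] = 1 − 6×96 / (8×63)
  = 1 − 576/504 = 1 − 1.1429 ≈ -0.143

-0.143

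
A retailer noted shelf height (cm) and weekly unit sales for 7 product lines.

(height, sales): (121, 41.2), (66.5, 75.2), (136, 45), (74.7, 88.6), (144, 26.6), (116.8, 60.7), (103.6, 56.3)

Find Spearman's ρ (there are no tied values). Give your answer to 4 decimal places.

Rank height: 5, 1, 6, 2, 7, 4, 3
Rank sales: 2, 6, 3, 7, 1, 5, 4
d = rank(height) − rank(sales): 3, -5, 3, -5, 6, -1, -1; Σd² = 106
ρ = 1 − 6Σd² / [n(n²−1)] = 1 − 6×106 / (7×48) = 1 − 636/336 ≈ -0.8929

-0.8929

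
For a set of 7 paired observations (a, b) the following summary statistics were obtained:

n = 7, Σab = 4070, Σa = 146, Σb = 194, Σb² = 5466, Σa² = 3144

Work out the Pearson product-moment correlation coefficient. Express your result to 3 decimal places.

0.252

r = (nΣab − ΣaΣb) / √[(nΣa² − (Σa)²)(nΣb² − (Σb)²)]
Numerator: 7×4070 − 146×194 = 166
Denominator: √[(22008 − 21316)(38262 − 37636)] = √[692 × 626] = 658.1732
r = 166 / 658.1732 ≈ 0.252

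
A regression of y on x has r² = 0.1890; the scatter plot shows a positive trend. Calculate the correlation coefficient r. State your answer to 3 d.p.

0.435

|r| = √0.1890 = 0.435
The association is positive, so r = 0.435.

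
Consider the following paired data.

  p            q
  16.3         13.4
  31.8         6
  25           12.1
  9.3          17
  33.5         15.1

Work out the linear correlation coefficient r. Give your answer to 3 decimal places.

-0.572

n = 5, Σp = 115.9, Σq = 63.6, Σp² = 3110.67, Σq² = 878.98, Σpq = 1375.67
nΣpq − ΣpΣq = 6878.35 − 7371.24 = -492.89
nΣp² − (Σp)² = 15553.35 − 13432.81 = 2120.54; nΣq² − (Σq)² = 4394.9 − 4044.96 = 349.94
r = -492.89 / √(2120.54 × 349.94) = -492.89 / 861.4301 ≈ -0.572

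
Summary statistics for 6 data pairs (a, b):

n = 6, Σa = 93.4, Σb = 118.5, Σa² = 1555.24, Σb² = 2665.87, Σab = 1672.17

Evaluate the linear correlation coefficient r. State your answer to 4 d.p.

-0.9498

r = (nΣab − ΣaΣb) / √[(nΣa² − (Σa)²)(nΣb² − (Σb)²)]
Numerator: 6×1672.17 − 93.4×118.5 = -1034.88
Denominator: √[(9331.44 − 8723.56)(15995.22 − 14042.25)] = √[607.88 × 1952.97] = 1089.5740
r = -1034.88 / 1089.5740 ≈ -0.9498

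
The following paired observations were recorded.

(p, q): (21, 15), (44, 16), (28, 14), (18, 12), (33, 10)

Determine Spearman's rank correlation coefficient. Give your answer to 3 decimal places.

Rank p: 2, 5, 3, 1, 4
Rank q: 4, 5, 3, 2, 1
d = rank(p) − rank(q): -2, 0, 0, -1, 3; Σd² = 14
ρ = 1 − 6Σd² / [n(n²−1)] = 1 − 6×14 / (5×24) = 1 − 84/120 ≈ 0.300

0.300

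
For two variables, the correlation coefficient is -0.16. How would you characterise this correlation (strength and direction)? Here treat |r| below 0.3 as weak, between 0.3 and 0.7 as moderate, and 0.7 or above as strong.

weak negative

r = -0.16 < 0 so the relationship is negative.
|r| = 0.16, which falls in the weak range.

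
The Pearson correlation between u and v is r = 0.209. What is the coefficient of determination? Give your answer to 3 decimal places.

r² = (0.209)² = 0.044

0.044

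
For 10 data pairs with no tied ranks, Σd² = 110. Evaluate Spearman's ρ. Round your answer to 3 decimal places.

ρ = 1 − 6Σd² / [n(n²−1)] = 1 − 6×110 / (10×99)
  = 1 − 660/990 = 1 − 0.6667 ≈ 0.333

0.333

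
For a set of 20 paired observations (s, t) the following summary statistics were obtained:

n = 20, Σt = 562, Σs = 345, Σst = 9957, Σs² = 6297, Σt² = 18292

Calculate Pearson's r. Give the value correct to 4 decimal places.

0.2824

r = (nΣst − ΣsΣt) / √[(nΣs² − (Σs)²)(nΣt² − (Σt)²)]
Numerator: 20×9957 − 345×562 = 5250
Denominator: √[(125940 − 119025)(365840 − 315844)] = √[6915 × 49996] = 18593.6102
r = 5250 / 18593.6102 ≈ 0.2824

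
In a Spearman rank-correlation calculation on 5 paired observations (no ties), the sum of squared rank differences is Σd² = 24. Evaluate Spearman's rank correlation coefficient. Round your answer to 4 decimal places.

ρ = 1 − 6Σd² / [n(n²−1)] = 1 − 6×24 / (5×24)
  = 1 − 144/120 = 1 − 1.20000 ≈ -0.2000

-0.2000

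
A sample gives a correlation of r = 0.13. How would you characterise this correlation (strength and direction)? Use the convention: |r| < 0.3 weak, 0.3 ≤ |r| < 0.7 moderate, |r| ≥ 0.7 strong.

r = 0.13 > 0 so the relationship is positive.
|r| = 0.13, which falls in the weak range.

weak positive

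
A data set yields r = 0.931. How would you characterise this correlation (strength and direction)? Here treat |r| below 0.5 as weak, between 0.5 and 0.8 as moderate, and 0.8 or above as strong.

strong positive

r = 0.931 > 0 so the relationship is positive.
|r| = 0.931, which falls in the strong range.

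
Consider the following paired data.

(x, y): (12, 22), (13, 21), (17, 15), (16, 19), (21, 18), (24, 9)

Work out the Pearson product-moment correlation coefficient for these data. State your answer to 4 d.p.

-0.8664

n = 6, Σx = 103, Σy = 104, Σx² = 1875, Σy² = 1916, Σxy = 1690
nΣxy − ΣxΣy = 10140 − 10712 = -572
nΣx² − (Σx)² = 11250 − 10609 = 641; nΣy² − (Σy)² = 11496 − 10816 = 680
r = -572 / √(641 × 680) = -572 / 660.2121 ≈ -0.8664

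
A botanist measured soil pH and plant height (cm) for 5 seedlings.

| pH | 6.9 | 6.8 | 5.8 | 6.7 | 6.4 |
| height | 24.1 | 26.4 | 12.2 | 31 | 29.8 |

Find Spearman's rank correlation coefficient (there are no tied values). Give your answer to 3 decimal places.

0.100

Rank pH: 5, 4, 1, 3, 2
Rank height: 2, 3, 1, 5, 4
d = rank(pH) − rank(height): 3, 1, 0, -2, -2; Σd² = 18
ρ = 1 − 6Σd² / [n(n²−1)] = 1 − 6×18 / (5×24) = 1 − 108/120 ≈ 0.100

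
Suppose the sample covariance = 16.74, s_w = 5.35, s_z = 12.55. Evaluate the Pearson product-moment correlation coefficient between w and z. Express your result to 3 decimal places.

r = Cov(w,z) / (s_w · s_z) = 16.74 / (5.35 × 12.55)
  = 16.74 / 67.1425 ≈ 0.249

0.249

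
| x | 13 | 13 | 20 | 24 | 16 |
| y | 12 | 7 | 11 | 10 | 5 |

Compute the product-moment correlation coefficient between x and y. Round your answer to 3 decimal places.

n = 5, Σx = 86, Σy = 45, Σx² = 1570, Σy² = 439, Σxy = 787
nΣxy − ΣxΣy = 3935 − 3870 = 65
nΣx² − (Σx)² = 7850 − 7396 = 454; nΣy² − (Σy)² = 2195 − 2025 = 170
r = 65 / √(454 × 170) = 65 / 277.8129 ≈ 0.234

0.234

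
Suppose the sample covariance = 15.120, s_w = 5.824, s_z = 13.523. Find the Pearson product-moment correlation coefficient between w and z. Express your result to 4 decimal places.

0.1920

r = Cov(w,z) / (s_w · s_z) = 15.120 / (5.824 × 13.523)
  = 15.120 / 78.7580 ≈ 0.1920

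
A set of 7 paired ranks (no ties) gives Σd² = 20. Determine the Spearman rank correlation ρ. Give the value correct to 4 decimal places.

ρ = 1 − 6Σd² / [n(n²−1)] = 1 − 6×20 / (7×48)
  = 1 − 120/336 = 1 − 0.35714 ≈ 0.6429

0.6429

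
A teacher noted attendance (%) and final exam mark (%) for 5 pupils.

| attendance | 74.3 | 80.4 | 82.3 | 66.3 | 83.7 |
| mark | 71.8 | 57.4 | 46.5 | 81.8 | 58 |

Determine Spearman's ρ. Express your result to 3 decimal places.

Rank attendance: 2, 3, 4, 1, 5
Rank mark: 4, 2, 1, 5, 3
d = rank(attendance) − rank(mark): -2, 1, 3, -4, 2; Σd² = 34
ρ = 1 − 6Σd² / [n(n²−1)] = 1 − 6×34 / (5×24) = 1 − 204/120 ≈ -0.700

-0.700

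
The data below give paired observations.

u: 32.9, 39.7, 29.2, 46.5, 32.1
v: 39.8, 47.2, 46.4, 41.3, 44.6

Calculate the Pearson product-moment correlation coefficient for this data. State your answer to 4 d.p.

n = 5, Σu = 180.4, Σv = 219.3, Σu² = 6703.8, Σv² = 9659.69, Σuv = 7890.25
nΣuv − ΣuΣv = 39451.25 − 39561.72 = -110.47
nΣu² − (Σu)² = 33519 − 32544.16 = 974.84; nΣv² − (Σv)² = 48298.45 − 48092.49 = 205.96
r = -110.47 / √(974.84 × 205.96) = -110.47 / 448.0826 ≈ -0.2465

-0.2465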